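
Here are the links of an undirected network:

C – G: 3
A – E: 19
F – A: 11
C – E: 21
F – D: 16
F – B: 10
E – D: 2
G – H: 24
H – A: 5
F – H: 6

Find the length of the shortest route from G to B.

40

Compare a few routes:
G - C - E - A - F - B: 3+21+19+11+10 = 64
G - H - A - F - B: 24+5+11+10 = 50
G - C - E - D - F - B: 3+21+2+16+10 = 52
G - H - F - B: 24+6+10 = 40
Cheapest is G - H - F - B at 40.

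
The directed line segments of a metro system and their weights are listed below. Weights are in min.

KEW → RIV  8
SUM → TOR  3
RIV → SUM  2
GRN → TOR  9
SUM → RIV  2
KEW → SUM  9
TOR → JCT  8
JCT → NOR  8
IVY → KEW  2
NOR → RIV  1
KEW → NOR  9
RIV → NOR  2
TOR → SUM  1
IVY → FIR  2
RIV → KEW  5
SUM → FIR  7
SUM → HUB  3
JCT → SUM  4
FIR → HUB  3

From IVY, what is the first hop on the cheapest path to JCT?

KEW

Candidate routes:
IVY → KEW → SUM → TOR → JCT: 2+9+3+8 = 22
IVY → KEW → RIV → SUM → TOR → JCT: 2+8+2+3+8 = 23
Cheapest is IVY → KEW → SUM → TOR → JCT at 22 min.
So from IVY the first move is to KEW.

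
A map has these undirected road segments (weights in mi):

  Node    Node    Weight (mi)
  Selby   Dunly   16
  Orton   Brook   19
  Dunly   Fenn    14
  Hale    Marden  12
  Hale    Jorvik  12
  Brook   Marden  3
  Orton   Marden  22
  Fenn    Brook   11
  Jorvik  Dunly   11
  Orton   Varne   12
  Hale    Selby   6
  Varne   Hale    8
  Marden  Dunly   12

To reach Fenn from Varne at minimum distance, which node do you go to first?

Hale

Candidate routes:
Varne → Orton → Brook → Fenn: 12+19+11 = 42
Varne → Hale → Marden → Brook → Fenn: 8+12+3+11 = 34
Varne → Hale → Selby → Dunly → Fenn: 8+6+16+14 = 44
Cheapest is Varne → Hale → Marden → Brook → Fenn at 34 mi.
So from Varne the first move is to Hale.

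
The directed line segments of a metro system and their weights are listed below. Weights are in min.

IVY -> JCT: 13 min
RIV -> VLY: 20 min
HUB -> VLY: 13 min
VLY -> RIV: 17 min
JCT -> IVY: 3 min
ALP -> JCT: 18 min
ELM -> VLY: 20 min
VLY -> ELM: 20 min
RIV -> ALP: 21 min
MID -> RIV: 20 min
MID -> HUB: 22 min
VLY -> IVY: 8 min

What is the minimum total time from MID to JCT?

Candidate routes:
MID → RIV → ALP → JCT: 20+21+18 = 59
MID → HUB → VLY → IVY → JCT: 22+13+8+13 = 56
The minimum is 56 min via MID → HUB → VLY → IVY → JCT.

56 min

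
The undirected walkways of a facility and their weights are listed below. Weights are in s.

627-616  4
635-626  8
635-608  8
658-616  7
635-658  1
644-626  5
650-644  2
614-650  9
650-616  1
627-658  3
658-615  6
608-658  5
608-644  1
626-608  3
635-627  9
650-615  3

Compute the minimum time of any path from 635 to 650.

Shortest distances from 635:
635: 0
658: 1  (via 635)
627: 4  (via 658)
608: 6  (via 658)
644: 7  (via 608)
615: 7  (via 658)
626: 8  (via 635)
616: 8  (via 658)
650: 9  (via 644)
Shortest route: 635 → 658 → 608 → 644 → 650 = 9 s.

9 s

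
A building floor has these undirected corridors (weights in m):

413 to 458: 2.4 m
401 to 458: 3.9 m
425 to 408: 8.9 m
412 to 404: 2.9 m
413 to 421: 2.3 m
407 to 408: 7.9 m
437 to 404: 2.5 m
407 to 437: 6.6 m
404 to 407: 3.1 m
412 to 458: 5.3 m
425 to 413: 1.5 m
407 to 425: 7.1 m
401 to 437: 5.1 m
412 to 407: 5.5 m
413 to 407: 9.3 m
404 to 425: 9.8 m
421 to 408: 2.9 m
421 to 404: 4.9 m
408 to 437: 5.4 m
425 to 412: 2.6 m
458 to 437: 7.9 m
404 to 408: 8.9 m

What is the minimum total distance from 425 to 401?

7.8 m

Shortest distances from 425:
425: 0
413: 1.5  (via 425)
412: 2.6  (via 425)
421: 3.8  (via 413)
458: 3.9  (via 413)
404: 5.5  (via 412)
408: 6.7  (via 421)
407: 7.1  (via 425)
401: 7.8  (via 458)
Shortest route: 425–413–458–401 = 7.8 m.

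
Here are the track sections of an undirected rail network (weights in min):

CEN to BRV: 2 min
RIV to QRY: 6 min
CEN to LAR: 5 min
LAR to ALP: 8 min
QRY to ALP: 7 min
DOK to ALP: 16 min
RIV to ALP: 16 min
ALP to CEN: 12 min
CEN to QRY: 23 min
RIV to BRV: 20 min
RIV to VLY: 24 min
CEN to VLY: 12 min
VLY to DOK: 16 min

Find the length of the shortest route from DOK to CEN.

Settle nodes by increasing distance from DOK:
DOK: 0
ALP: 16  (via DOK)
VLY: 16  (via DOK)
QRY: 23  (via ALP)
LAR: 24  (via ALP)
CEN: 28  (via ALP)
Shortest route: DOK–ALP–CEN = 28 min.

28 min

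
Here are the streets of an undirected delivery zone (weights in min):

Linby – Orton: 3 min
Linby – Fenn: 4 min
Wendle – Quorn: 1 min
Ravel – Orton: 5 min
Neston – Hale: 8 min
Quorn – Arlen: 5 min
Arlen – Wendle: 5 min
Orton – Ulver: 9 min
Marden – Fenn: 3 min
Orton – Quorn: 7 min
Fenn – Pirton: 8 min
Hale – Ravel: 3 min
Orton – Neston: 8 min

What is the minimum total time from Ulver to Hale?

17 min

Shortest distances from Ulver:
Ulver: 0
Orton: 9  (via Ulver)
Linby: 12  (via Orton)
Ravel: 14  (via Orton)
Fenn: 16  (via Linby)
Quorn: 16  (via Orton)
Hale: 17  (via Ravel)
Shortest route: Ulver → Orton → Ravel → Hale = 17 min.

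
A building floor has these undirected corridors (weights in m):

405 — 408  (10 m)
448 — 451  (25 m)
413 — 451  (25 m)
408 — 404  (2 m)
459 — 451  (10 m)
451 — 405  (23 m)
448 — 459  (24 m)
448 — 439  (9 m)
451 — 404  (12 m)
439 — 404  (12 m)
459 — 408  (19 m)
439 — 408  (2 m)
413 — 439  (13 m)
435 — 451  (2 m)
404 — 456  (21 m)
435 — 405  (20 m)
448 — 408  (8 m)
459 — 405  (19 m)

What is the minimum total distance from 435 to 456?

Running Dijkstra from 435:
435: 0
451: 2  (via 435)
459: 12  (via 451)
404: 14  (via 451)
408: 16  (via 404)
439: 18  (via 408)
405: 20  (via 435)
448: 24  (via 408)
413: 27  (via 451)
456: 35  (via 404)
Shortest route: 435–451–404–456 = 35 m.

35 m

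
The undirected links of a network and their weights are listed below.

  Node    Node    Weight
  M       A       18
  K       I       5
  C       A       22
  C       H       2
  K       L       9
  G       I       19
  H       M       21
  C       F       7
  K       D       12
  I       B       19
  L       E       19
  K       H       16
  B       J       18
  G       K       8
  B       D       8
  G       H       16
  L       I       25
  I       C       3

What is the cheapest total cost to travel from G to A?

38

Settle nodes by increasing distance from G:
G: 0
K: 8  (via G)
I: 13  (via K)
C: 16  (via I)
H: 16  (via G)
L: 17  (via K)
D: 20  (via K)
F: 23  (via C)
B: 28  (via D)
E: 36  (via L)
M: 37  (via H)
A: 38  (via C)
Shortest route: G → K → I → C → A = 38.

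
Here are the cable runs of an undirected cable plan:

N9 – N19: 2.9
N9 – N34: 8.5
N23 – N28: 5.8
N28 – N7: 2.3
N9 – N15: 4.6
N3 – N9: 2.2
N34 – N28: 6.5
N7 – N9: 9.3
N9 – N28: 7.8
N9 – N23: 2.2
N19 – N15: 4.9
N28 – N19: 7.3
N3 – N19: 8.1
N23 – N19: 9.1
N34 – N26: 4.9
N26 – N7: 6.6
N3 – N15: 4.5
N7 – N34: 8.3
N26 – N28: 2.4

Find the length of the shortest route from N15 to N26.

Shortest distances from N15:
N15: 0
N3: 4.5  (via N15)
N9: 4.6  (via N15)
N19: 4.9  (via N15)
N23: 6.8  (via N9)
N28: 12.2  (via N19)
N34: 13.1  (via N9)
N7: 13.9  (via N9)
N26: 14.6  (via N28)
Shortest route: N15 → N19 → N28 → N26 = 14.6.

14.6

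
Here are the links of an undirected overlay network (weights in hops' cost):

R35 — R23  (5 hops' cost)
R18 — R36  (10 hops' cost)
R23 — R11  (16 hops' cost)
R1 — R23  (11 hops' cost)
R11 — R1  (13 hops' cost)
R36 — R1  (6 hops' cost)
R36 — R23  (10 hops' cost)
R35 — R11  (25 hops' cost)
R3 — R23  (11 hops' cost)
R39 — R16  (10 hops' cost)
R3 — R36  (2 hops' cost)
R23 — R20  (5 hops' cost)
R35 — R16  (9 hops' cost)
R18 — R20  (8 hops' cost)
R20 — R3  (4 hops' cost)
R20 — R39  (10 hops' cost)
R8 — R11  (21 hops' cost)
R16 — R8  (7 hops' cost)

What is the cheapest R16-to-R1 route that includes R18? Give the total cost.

43 hops' cost

Shortest R16→R18: R16–R35–R23–R20–R18 = 27
Best R18 to R1: R18–R36–R1 costing 16
Total via R18: 27 + 16 = 43 hops' cost.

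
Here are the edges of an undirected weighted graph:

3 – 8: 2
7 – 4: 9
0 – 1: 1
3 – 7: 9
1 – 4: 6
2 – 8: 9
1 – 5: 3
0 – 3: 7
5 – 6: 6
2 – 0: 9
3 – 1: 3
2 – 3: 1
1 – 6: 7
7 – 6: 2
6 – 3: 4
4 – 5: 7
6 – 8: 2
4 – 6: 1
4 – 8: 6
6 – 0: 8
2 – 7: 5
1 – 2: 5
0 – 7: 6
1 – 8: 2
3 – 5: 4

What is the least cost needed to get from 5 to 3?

4

Candidate routes:
5 - 3: 4 = 4
5 - 1 - 3: 3+3 = 6
The minimum is 4 via 5 - 3.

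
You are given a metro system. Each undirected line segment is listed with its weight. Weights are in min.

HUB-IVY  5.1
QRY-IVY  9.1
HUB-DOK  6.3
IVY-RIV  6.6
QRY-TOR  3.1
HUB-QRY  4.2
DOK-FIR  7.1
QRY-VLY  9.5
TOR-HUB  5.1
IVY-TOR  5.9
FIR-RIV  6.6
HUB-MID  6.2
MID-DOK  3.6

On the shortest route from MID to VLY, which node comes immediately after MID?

Enumerating some paths:
MID - DOK - HUB - QRY - VLY: 3.6+6.3+4.2+9.5 = 23.6
MID - HUB - TOR - QRY - VLY: 6.2+5.1+3.1+9.5 = 23.9
MID - HUB - QRY - VLY: 6.2+4.2+9.5 = 19.9
The minimum is 19.9 min via MID - HUB - QRY - VLY.
So from MID the first move is to HUB.

HUB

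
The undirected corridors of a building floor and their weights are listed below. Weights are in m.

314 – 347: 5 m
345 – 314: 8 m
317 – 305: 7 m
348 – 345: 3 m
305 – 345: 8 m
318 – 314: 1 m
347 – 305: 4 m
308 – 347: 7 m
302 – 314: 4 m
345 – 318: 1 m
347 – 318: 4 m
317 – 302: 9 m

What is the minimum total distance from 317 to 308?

Running Dijkstra from 317:
317: 0
305: 7  (via 317)
302: 9  (via 317)
347: 11  (via 305)
314: 13  (via 302)
318: 14  (via 314)
345: 15  (via 305)
348: 18  (via 345)
308: 18  (via 347)
Shortest route: 317–305–347–308 = 18 m.

18 m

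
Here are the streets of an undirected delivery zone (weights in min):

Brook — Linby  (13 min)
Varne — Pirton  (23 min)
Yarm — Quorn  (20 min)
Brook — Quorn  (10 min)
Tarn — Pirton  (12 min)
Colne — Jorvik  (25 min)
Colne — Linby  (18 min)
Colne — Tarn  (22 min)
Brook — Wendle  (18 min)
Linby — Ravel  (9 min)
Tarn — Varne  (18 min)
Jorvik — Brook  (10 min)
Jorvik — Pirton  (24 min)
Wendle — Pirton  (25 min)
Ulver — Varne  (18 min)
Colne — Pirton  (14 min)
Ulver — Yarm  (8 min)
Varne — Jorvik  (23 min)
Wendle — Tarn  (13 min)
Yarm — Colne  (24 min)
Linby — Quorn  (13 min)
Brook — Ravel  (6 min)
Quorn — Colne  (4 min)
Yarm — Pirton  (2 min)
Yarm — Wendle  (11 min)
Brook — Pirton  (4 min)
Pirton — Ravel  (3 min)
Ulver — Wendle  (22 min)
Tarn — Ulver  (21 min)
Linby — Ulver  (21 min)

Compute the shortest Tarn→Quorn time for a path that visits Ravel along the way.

31 min

Shortest Tarn→Ravel: Tarn → Pirton → Ravel = 15
Shortest Ravel→Quorn: Ravel → Brook → Quorn = 16
Total via Ravel: 15 + 16 = 31 min.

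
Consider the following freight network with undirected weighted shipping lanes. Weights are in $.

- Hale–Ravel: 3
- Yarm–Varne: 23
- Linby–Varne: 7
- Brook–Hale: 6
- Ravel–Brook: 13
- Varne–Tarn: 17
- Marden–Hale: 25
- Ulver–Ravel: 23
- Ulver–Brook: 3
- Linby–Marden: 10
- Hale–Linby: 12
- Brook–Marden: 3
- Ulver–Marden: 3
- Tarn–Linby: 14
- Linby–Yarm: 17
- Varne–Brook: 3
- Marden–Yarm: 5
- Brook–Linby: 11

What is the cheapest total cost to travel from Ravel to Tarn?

Candidate routes:
Ravel–Hale–Brook–Varne–Tarn: 3+6+3+17 = 29
Ravel–Brook–Varne–Tarn: 13+3+17 = 33
Cheapest is Ravel–Hale–Brook–Varne–Tarn at $29.

$29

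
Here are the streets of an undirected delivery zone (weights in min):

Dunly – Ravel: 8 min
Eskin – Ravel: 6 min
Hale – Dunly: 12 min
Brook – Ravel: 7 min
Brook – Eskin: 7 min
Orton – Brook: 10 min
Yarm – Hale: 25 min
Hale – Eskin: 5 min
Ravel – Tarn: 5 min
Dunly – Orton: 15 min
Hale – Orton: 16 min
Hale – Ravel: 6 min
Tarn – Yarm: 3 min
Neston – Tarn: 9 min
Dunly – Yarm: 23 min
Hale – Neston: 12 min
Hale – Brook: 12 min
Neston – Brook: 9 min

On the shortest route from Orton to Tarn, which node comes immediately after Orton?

Compare a few routes:
Orton - Brook - Neston - Tarn: 10+9+9 = 28
Orton - Brook - Ravel - Tarn: 10+7+5 = 22
Orton - Brook - Eskin - Ravel - Tarn: 10+7+6+5 = 28
Orton - Hale - Ravel - Tarn: 16+6+5 = 27
Cheapest is Orton - Brook - Ravel - Tarn at 22 min.
So from Orton the first move is to Brook.

Brook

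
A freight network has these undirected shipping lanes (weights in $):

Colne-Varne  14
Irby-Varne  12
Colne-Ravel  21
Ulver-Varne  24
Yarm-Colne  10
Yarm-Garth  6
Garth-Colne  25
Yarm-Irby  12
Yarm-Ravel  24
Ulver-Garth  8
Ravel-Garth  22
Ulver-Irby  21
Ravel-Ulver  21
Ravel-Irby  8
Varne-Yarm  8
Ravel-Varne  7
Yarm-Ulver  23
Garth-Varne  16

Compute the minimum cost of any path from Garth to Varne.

$14

Shortest distances from Garth:
Garth: 0
Yarm: 6  (via Garth)
Ulver: 8  (via Garth)
Varne: 14  (via Yarm)
Shortest route: Garth–Yarm–Varne = $14.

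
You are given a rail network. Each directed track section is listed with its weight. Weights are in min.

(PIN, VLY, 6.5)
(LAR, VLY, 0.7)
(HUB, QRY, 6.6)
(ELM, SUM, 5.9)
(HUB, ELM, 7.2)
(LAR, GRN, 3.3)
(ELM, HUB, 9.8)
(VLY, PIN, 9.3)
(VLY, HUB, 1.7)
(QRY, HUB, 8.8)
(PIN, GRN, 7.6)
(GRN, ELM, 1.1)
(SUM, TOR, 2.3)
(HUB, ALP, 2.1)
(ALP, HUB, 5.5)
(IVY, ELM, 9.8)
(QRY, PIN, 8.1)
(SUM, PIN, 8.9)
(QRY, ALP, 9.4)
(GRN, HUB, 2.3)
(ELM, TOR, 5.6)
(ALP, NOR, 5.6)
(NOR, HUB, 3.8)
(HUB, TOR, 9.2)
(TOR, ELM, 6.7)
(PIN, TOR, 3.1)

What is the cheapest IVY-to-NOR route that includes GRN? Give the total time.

Shortest IVY→GRN: IVY–ELM–SUM–PIN–GRN = 32.2
Best GRN to NOR: GRN–HUB–ALP–NOR costing 10
Total via GRN: 32.2 + 10 = 42.2 min.

42.2 min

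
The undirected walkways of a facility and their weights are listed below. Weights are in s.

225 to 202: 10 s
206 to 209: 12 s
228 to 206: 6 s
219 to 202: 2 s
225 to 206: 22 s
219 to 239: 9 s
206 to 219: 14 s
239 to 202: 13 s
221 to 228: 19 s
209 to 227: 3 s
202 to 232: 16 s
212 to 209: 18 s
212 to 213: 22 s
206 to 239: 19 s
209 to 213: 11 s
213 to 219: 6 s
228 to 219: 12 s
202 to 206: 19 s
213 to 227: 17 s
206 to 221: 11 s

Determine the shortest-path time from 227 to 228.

Enumerating some paths:
227 → 209 → 206 → 228: 3+12+6 = 21
227 → 213 → 219 → 228: 17+6+12 = 35
227 → 209 → 213 → 219 → 228: 3+11+6+12 = 32
The minimum is 21 s via 227 → 209 → 206 → 228.

21 s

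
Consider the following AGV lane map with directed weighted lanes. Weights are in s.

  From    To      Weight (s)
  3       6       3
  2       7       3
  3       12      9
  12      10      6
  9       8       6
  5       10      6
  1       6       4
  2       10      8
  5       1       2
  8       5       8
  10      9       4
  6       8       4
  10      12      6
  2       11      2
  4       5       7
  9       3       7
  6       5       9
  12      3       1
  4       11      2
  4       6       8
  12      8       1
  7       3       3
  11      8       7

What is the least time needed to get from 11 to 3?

28 s

Shortest distances from 11:
11: 0
8: 7  (via 11)
5: 15  (via 8)
1: 17  (via 5)
6: 21  (via 1)
10: 21  (via 5)
9: 25  (via 10)
12: 27  (via 10)
3: 28  (via 12)
Shortest route: 11 → 8 → 5 → 10 → 12 → 3 = 28 s.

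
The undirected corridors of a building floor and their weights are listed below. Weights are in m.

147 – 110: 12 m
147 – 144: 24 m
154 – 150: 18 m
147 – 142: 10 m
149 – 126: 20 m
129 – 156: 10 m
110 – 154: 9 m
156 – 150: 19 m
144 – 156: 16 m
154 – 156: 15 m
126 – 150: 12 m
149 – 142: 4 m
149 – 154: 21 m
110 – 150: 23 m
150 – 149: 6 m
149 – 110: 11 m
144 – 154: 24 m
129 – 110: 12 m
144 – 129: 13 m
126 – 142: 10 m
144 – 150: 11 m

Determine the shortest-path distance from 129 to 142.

27 m

Running Dijkstra from 129:
129: 0
156: 10  (via 129)
110: 12  (via 129)
144: 13  (via 129)
154: 21  (via 110)
149: 23  (via 110)
147: 24  (via 110)
150: 24  (via 144)
142: 27  (via 149)
Shortest route: 129–110–149–142 = 27 m.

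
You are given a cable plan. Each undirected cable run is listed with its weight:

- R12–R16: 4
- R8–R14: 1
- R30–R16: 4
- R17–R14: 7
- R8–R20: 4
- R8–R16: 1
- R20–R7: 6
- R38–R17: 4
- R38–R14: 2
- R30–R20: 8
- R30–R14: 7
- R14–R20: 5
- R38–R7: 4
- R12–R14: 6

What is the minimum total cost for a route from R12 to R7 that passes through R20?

Shortest R12→R20: R12 → R16 → R8 → R20 = 9
Shortest R20→R7: R20 → R7 = 6
Total via R20: 9 + 6 = 15.

15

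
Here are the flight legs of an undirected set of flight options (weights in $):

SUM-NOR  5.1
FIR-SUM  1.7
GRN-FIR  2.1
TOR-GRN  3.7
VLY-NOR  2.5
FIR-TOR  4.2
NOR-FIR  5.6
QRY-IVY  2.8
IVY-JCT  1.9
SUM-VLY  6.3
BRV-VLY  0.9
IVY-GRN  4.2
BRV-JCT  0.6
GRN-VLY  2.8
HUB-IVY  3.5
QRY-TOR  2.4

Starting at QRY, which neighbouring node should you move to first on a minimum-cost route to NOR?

IVY

Compare a few routes:
QRY → TOR → FIR → NOR: 2.4+4.2+5.6 = 12.2
QRY → TOR → GRN → VLY → NOR: 2.4+3.7+2.8+2.5 = 11.4
QRY → IVY → JCT → BRV → VLY → NOR: 2.8+1.9+0.6+0.9+2.5 = 8.7
QRY → IVY → GRN → VLY → NOR: 2.8+4.2+2.8+2.5 = 12.3
Cheapest is QRY → IVY → JCT → BRV → VLY → NOR at $8.7.
So from QRY the first move is to IVY.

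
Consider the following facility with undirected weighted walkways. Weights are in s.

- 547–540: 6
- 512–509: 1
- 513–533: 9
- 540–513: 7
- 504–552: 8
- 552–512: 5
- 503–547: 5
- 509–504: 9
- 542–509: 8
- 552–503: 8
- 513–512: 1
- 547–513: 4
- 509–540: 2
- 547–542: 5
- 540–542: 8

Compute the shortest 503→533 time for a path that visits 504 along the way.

36 s

Shortest 503→504: 503 → 552 → 504 = 16
Shortest 504→533: 504 → 509 → 512 → 513 → 533 = 20
Total via 504: 16 + 20 = 36 s.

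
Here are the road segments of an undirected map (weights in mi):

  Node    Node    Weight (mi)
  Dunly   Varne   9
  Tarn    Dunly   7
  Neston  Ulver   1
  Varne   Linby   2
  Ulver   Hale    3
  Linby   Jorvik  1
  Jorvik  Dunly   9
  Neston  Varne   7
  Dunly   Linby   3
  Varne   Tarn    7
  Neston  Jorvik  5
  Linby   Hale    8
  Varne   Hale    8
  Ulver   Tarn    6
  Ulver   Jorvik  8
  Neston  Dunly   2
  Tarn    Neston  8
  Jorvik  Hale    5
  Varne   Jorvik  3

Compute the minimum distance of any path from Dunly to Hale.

6 mi

Enumerating some paths:
Dunly → Linby → Jorvik → Hale: 3+1+5 = 9
Dunly → Linby → Hale: 3+8 = 11
Dunly → Neston → Ulver → Hale: 2+1+3 = 6
The minimum is 6 mi via Dunly → Neston → Ulver → Hale.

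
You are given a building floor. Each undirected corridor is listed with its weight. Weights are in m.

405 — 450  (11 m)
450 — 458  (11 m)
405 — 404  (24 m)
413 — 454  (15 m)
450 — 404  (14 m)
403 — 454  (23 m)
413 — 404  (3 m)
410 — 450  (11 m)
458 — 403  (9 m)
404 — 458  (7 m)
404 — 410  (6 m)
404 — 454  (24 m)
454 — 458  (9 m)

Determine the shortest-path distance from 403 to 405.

31 m

Candidate routes:
403 - 458 - 450 - 405: 9+11+11 = 31
403 - 458 - 404 - 405: 9+7+24 = 40
Cheapest is 403 - 458 - 450 - 405 at 31 m.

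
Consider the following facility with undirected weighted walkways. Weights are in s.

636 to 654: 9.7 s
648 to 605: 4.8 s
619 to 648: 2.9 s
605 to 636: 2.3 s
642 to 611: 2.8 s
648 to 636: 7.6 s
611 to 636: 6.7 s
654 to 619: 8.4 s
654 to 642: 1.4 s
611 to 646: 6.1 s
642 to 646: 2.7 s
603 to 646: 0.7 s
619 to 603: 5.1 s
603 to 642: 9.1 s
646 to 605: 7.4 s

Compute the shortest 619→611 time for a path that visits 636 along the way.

Best 619 to 636: 619 → 648 → 605 → 636 costing 10
Best 636 to 611: 636 → 611 costing 6.7
Total via 636: 10 + 6.7 = 16.7 s.

16.7 s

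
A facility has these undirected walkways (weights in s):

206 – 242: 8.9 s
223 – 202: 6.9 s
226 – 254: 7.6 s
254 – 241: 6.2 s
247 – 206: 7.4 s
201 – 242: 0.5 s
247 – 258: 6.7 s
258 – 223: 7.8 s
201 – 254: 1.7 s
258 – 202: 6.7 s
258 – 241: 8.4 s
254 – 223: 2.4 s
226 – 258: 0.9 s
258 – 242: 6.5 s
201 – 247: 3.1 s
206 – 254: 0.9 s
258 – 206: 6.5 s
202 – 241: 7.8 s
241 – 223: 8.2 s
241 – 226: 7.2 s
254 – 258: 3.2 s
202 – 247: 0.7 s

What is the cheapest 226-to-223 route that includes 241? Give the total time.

15.4 s

Shortest 226→241: 226–241 = 7.2
Best 241 to 223: 241–223 costing 8.2
Total via 241: 7.2 + 8.2 = 15.4 s.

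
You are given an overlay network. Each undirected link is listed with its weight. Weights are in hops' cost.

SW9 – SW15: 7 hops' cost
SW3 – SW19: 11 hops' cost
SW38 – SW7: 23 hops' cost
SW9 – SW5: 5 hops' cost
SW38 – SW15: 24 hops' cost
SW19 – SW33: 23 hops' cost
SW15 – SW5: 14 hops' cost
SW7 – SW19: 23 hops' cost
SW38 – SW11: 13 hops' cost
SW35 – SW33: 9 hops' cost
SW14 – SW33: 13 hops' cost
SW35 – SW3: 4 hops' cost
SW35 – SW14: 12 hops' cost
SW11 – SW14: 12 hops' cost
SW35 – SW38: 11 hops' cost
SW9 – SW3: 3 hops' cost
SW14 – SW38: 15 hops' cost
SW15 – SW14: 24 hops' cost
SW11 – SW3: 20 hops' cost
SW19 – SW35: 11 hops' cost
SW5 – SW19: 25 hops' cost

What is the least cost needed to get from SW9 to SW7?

37 hops' cost

Shortest distances from SW9:
SW9: 0
SW3: 3  (via SW9)
SW5: 5  (via SW9)
SW35: 7  (via SW3)
SW15: 7  (via SW9)
SW19: 14  (via SW3)
SW33: 16  (via SW35)
SW38: 18  (via SW35)
SW14: 19  (via SW35)
SW11: 23  (via SW3)
SW7: 37  (via SW19)
Shortest route: SW9–SW3–SW19–SW7 = 37 hops' cost.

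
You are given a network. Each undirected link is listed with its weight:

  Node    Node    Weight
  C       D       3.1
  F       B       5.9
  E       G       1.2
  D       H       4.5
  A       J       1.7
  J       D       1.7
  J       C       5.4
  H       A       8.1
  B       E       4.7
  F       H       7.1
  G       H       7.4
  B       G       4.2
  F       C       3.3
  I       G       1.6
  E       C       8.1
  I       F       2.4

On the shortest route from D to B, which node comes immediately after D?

C

Candidate routes:
D → H → G → B: 4.5+7.4+4.2 = 16.1
D → C → F → I → G → B: 3.1+3.3+2.4+1.6+4.2 = 14.6
D → C → E → B: 3.1+8.1+4.7 = 15.9
D → C → F → B: 3.1+3.3+5.9 = 12.3
The minimum is 12.3 via D → C → F → B.
So from D the first move is to C.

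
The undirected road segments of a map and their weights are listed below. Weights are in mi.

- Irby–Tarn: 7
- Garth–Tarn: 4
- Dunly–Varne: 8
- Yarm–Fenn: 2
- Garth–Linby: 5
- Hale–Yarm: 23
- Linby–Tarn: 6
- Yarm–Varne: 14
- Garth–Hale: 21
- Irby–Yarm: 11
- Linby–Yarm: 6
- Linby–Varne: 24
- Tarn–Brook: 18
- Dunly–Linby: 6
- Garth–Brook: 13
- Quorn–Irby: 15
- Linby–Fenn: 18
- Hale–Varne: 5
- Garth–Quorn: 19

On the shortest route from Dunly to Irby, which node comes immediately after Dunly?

Linby

Compare a few routes:
Dunly - Linby - Tarn - Irby: 6+6+7 = 19
Dunly - Linby - Yarm - Irby: 6+6+11 = 23
Dunly - Linby - Garth - Tarn - Irby: 6+5+4+7 = 22
Dunly - Varne - Yarm - Irby: 8+14+11 = 33
The minimum is 19 mi via Dunly - Linby - Tarn - Irby.
So from Dunly the first move is to Linby.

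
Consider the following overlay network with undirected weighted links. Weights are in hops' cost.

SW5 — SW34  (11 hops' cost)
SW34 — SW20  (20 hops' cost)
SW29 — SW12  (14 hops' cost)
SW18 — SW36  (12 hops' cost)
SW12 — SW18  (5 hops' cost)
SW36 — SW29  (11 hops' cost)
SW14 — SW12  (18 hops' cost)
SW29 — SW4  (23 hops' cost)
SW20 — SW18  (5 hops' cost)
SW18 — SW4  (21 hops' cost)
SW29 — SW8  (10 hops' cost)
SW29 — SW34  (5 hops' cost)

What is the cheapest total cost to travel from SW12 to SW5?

Compare a few routes:
SW12–SW18–SW4–SW29–SW34–SW5: 5+21+23+5+11 = 65
SW12–SW18–SW36–SW29–SW34–SW5: 5+12+11+5+11 = 44
SW12–SW29–SW34–SW5: 14+5+11 = 30
SW12–SW18–SW20–SW34–SW5: 5+5+20+11 = 41
Cheapest is SW12–SW29–SW34–SW5 at 30 hops' cost.

30 hops' cost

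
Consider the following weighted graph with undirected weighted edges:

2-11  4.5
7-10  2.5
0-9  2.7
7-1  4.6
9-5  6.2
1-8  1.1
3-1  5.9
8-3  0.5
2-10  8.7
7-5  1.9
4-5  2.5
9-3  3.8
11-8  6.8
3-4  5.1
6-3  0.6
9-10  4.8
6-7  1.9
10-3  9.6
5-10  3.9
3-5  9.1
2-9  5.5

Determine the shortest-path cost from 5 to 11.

11.7

Compare a few routes:
5 - 7 - 1 - 8 - 11: 1.9+4.6+1.1+6.8 = 14.4
5 - 7 - 6 - 3 - 8 - 11: 1.9+1.9+0.6+0.5+6.8 = 11.7
The minimum is 11.7 via 5 - 7 - 6 - 3 - 8 - 11.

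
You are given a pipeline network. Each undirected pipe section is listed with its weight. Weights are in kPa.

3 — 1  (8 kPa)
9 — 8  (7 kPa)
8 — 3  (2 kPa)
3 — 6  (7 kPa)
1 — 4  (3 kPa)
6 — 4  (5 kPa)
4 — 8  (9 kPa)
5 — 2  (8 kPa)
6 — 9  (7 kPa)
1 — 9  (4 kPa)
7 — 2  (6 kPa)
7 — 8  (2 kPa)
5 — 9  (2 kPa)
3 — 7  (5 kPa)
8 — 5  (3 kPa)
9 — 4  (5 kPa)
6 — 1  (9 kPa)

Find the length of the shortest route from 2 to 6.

17 kPa

Enumerating some paths:
2–7–3–6: 6+5+7 = 18
2–7–8–3–6: 6+2+2+7 = 17
Cheapest is 2–7–8–3–6 at 17 kPa.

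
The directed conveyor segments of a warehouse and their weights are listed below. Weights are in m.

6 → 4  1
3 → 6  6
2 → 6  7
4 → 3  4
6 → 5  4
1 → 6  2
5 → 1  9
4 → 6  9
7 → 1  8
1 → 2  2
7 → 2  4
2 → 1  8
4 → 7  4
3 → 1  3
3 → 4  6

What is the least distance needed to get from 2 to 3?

12 m

Compare a few routes:
2–6–4–3: 7+1+4 = 12
2–1–6–4–3: 8+2+1+4 = 15
The minimum is 12 m via 2–6–4–3.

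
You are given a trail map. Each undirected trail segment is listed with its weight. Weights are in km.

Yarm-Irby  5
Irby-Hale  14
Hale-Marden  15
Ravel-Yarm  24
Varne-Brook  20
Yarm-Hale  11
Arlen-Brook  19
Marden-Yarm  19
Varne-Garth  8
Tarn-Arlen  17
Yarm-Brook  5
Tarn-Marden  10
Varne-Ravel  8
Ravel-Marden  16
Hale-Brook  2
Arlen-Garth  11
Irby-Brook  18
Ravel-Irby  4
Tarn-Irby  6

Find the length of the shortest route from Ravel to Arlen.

Shortest distances from Ravel:
Ravel: 0
Irby: 4  (via Ravel)
Varne: 8  (via Ravel)
Yarm: 9  (via Irby)
Tarn: 10  (via Irby)
Brook: 14  (via Yarm)
Marden: 16  (via Ravel)
Hale: 16  (via Brook)
Garth: 16  (via Varne)
Arlen: 27  (via Tarn)
Shortest route: Ravel → Irby → Tarn → Arlen = 27 km.

27 km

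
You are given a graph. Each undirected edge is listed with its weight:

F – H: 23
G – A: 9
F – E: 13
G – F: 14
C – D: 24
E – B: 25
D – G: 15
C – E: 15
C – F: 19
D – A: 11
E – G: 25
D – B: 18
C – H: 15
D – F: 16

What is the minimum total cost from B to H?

Settle nodes by increasing distance from B:
B: 0
D: 18  (via B)
E: 25  (via B)
A: 29  (via D)
G: 33  (via D)
F: 34  (via D)
C: 40  (via E)
H: 55  (via C)
Shortest route: B–E–C–H = 55.

55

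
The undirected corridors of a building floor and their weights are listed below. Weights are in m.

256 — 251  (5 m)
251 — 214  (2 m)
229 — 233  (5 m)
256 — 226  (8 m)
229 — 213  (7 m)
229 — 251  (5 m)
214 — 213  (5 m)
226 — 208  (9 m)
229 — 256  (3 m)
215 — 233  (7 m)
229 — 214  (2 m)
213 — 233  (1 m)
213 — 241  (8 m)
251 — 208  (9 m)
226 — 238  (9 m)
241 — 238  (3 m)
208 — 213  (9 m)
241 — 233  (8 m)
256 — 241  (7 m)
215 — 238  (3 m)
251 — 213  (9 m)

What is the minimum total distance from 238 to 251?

Candidate routes:
238 - 241 - 256 - 229 - 214 - 251: 3+7+3+2+2 = 17
238 - 241 - 256 - 251: 3+7+5 = 15
Cheapest is 238 - 241 - 256 - 251 at 15 m.

15 m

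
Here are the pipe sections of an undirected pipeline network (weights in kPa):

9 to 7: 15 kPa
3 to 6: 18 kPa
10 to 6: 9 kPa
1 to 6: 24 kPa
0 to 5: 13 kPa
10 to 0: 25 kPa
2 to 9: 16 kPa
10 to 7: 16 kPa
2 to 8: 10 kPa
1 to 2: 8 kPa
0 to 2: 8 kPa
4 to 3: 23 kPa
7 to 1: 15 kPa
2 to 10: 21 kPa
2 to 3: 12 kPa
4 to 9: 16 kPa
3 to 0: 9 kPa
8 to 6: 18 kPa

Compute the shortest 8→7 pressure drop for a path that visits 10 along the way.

Shortest 8→10: 8 → 6 → 10 = 27
Best 10 to 7: 10 → 7 costing 16
Total via 10: 27 + 16 = 43 kPa.

43 kPa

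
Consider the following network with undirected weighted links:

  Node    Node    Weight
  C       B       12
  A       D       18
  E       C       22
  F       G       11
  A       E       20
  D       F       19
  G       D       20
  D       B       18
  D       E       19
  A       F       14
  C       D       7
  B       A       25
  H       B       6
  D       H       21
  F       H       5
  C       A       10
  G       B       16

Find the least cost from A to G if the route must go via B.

38

Shortest A→B: A–C–B = 22
Shortest B→G: B–G = 16
Total via B: 22 + 16 = 38.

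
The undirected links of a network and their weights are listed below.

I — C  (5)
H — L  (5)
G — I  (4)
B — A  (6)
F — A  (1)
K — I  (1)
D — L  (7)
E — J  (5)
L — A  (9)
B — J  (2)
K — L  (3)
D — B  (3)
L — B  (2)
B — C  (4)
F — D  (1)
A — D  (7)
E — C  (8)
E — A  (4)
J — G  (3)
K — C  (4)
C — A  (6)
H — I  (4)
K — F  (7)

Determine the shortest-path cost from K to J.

Candidate routes:
K - C - B - J: 4+4+2 = 10
K - I - C - B - J: 1+5+4+2 = 12
K - L - B - J: 3+2+2 = 7
K - I - G - J: 1+4+3 = 8
The minimum is 7 via K - L - B - J.

7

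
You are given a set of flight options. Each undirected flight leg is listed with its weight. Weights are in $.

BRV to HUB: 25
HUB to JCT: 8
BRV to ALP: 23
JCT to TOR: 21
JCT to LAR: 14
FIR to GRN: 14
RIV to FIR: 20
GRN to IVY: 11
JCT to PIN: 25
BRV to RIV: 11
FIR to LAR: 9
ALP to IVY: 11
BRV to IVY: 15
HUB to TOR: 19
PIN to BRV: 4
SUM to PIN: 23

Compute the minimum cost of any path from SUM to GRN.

Settle nodes by increasing distance from SUM:
SUM: 0
PIN: 23  (via SUM)
BRV: 27  (via PIN)
RIV: 38  (via BRV)
IVY: 42  (via BRV)
JCT: 48  (via PIN)
ALP: 50  (via BRV)
HUB: 52  (via BRV)
GRN: 53  (via IVY)
Shortest route: SUM–PIN–BRV–IVY–GRN = $53.

$53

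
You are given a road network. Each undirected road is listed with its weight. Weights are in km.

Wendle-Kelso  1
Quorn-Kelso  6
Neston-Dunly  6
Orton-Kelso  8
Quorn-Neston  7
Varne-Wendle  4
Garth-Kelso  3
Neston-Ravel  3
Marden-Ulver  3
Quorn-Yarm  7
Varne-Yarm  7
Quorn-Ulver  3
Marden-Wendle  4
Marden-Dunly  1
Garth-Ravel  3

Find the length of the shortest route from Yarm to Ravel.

Running Dijkstra from Yarm:
Yarm: 0
Varne: 7  (via Yarm)
Quorn: 7  (via Yarm)
Ulver: 10  (via Quorn)
Wendle: 11  (via Varne)
Kelso: 12  (via Wendle)
Marden: 13  (via Ulver)
Dunly: 14  (via Marden)
Neston: 14  (via Quorn)
Garth: 15  (via Kelso)
Ravel: 17  (via Neston)
Shortest route: Yarm–Quorn–Neston–Ravel = 17 km.

17 km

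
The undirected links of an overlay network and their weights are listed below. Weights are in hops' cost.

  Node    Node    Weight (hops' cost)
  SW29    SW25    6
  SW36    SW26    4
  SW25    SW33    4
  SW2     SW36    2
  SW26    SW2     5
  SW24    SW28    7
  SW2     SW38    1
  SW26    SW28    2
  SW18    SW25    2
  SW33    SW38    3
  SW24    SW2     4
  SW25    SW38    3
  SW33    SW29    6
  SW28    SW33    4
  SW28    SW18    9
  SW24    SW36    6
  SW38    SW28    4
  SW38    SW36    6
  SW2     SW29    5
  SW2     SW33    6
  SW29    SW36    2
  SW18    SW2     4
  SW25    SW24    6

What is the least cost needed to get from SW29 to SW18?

Candidate routes:
SW29 → SW36 → SW2 → SW18: 2+2+4 = 8
SW29 → SW2 → SW18: 5+4 = 9
SW29 → SW36 → SW2 → SW38 → SW25 → SW18: 2+2+1+3+2 = 10
SW29 → SW2 → SW38 → SW25 → SW18: 5+1+3+2 = 11
Cheapest is SW29 → SW36 → SW2 → SW18 at 8 hops' cost.

8 hops' cost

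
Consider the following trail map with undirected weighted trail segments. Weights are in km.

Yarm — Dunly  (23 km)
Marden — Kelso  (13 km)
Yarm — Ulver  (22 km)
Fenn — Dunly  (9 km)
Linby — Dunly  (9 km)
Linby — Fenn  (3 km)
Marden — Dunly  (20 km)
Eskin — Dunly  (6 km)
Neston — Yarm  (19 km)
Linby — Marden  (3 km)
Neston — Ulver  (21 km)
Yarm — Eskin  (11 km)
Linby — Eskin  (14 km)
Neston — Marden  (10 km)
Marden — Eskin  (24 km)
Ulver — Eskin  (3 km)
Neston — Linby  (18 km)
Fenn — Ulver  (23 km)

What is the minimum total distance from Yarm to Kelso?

Shortest distances from Yarm:
Yarm: 0
Eskin: 11  (via Yarm)
Ulver: 14  (via Eskin)
Dunly: 17  (via Eskin)
Neston: 19  (via Yarm)
Linby: 25  (via Eskin)
Fenn: 26  (via Dunly)
Marden: 28  (via Linby)
Kelso: 41  (via Marden)
Shortest route: Yarm–Eskin–Linby–Marden–Kelso = 41 km.

41 km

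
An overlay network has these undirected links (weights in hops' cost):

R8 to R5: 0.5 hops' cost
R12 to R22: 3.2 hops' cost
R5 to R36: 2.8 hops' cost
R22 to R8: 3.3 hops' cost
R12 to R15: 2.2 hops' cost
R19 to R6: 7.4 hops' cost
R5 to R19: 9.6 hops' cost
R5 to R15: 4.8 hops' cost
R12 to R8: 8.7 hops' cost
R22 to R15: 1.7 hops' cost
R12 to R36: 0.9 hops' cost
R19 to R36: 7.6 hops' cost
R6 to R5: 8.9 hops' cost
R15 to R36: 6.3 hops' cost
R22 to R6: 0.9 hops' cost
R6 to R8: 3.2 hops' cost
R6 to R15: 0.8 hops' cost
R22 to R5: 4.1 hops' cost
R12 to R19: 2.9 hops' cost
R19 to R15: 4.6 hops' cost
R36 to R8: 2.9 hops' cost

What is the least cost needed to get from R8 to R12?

Settle nodes by increasing distance from R8:
R8: 0
R5: 0.5  (via R8)
R36: 2.9  (via R8)
R6: 3.2  (via R8)
R22: 3.3  (via R8)
R12: 3.8  (via R36)
Shortest route: R8–R36–R12 = 3.8 hops' cost.

3.8 hops' cost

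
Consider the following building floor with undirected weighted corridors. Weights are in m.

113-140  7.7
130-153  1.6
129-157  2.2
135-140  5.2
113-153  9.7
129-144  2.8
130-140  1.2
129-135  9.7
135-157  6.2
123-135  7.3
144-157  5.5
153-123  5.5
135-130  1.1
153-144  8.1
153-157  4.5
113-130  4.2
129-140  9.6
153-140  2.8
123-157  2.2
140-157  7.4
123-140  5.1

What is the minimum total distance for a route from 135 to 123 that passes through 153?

Shortest 135→153: 135 → 130 → 153 = 2.7
Best 153 to 123: 153 → 123 costing 5.5
Total via 153: 2.7 + 5.5 = 8.2 m.

8.2 m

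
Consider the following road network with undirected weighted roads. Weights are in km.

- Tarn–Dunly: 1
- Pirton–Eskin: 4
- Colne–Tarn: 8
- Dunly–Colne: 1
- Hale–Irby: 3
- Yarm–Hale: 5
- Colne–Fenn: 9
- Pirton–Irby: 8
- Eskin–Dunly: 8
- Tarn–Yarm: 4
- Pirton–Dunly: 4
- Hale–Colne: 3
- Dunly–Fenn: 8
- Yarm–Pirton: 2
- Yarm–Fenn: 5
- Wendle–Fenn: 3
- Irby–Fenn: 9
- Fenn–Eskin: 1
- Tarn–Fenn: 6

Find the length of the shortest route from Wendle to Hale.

13 km

Enumerating some paths:
Wendle → Fenn → Yarm → Hale: 3+5+5 = 13
Wendle → Fenn → Tarn → Dunly → Colne → Hale: 3+6+1+1+3 = 14
Wendle → Fenn → Eskin → Pirton → Yarm → Hale: 3+1+4+2+5 = 15
Wendle → Fenn → Dunly → Colne → Hale: 3+8+1+3 = 15
Cheapest is Wendle → Fenn → Yarm → Hale at 13 km.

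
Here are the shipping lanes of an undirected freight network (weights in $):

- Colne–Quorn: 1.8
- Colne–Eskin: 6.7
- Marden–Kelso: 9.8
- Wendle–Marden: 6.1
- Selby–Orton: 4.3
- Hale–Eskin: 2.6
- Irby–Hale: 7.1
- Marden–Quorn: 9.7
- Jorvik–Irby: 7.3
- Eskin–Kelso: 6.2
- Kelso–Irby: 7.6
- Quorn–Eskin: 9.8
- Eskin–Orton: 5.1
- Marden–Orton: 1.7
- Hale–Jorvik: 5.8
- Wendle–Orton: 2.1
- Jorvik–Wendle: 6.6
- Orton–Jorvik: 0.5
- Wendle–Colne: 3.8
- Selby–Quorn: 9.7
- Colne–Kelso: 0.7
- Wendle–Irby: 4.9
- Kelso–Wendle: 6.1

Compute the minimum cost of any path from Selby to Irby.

$11.3

Compare a few routes:
Selby–Orton–Wendle–Irby: 4.3+2.1+4.9 = 11.3
Selby–Orton–Jorvik–Irby: 4.3+0.5+7.3 = 12.1
The minimum is $11.3 via Selby–Orton–Wendle–Irby.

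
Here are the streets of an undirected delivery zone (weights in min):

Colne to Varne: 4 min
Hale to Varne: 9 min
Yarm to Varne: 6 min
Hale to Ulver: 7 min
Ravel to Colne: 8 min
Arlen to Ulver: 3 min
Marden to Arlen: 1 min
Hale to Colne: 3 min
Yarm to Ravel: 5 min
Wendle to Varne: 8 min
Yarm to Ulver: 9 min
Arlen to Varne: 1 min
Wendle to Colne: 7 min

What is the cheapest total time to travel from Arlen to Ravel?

12 min

Candidate routes:
Arlen → Ulver → Yarm → Ravel: 3+9+5 = 17
Arlen → Varne → Colne → Ravel: 1+4+8 = 13
Arlen → Varne → Yarm → Ravel: 1+6+5 = 12
Cheapest is Arlen → Varne → Yarm → Ravel at 12 min.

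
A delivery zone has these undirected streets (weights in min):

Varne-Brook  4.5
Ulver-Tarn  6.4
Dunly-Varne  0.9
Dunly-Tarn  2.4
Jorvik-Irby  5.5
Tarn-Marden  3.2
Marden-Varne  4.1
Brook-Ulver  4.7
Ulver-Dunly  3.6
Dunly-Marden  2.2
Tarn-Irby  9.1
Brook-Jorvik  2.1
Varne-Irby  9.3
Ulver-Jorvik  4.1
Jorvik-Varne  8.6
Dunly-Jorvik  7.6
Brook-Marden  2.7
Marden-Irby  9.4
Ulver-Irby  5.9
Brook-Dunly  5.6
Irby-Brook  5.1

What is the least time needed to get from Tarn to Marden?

Shortest distances from Tarn:
Tarn: 0
Dunly: 2.4  (via Tarn)
Marden: 3.2  (via Tarn)
Shortest route: Tarn → Marden = 3.2 min.

3.2 min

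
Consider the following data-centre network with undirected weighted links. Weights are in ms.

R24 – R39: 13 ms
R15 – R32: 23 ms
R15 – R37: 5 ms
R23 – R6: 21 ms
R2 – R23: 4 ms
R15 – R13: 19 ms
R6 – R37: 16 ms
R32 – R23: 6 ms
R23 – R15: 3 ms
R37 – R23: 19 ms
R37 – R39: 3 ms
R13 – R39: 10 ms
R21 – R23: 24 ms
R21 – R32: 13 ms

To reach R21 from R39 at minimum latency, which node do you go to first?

Enumerating some paths:
R39 - R37 - R15 - R23 - R32 - R21: 3+5+3+6+13 = 30
R39 - R37 - R15 - R23 - R21: 3+5+3+24 = 35
R39 - R37 - R15 - R32 - R21: 3+5+23+13 = 44
R39 - R37 - R23 - R32 - R21: 3+19+6+13 = 41
Cheapest is R39 - R37 - R15 - R23 - R32 - R21 at 30 ms.
So from R39 the first move is to R37.

R37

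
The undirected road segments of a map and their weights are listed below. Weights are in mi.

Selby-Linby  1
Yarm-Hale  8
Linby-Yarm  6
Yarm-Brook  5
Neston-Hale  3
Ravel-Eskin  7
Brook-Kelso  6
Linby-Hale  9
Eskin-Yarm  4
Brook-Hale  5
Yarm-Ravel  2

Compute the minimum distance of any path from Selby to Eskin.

Candidate routes:
Selby → Linby → Yarm → Eskin: 1+6+4 = 11
Selby → Linby → Hale → Yarm → Eskin: 1+9+8+4 = 22
Selby → Linby → Yarm → Ravel → Eskin: 1+6+2+7 = 16
The minimum is 11 mi via Selby → Linby → Yarm → Eskin.

11 mi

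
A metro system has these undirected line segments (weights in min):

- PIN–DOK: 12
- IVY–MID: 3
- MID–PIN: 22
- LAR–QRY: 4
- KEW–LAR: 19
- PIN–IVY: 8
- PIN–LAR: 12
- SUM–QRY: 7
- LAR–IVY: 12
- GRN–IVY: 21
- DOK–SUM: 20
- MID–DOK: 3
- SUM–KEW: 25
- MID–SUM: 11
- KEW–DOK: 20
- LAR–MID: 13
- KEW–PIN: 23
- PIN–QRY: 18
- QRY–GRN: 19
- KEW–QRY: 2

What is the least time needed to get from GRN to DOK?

27 min

Candidate routes:
GRN - IVY - MID - DOK: 21+3+3 = 27
GRN - QRY - LAR - MID - DOK: 19+4+13+3 = 39
Cheapest is GRN - IVY - MID - DOK at 27 min.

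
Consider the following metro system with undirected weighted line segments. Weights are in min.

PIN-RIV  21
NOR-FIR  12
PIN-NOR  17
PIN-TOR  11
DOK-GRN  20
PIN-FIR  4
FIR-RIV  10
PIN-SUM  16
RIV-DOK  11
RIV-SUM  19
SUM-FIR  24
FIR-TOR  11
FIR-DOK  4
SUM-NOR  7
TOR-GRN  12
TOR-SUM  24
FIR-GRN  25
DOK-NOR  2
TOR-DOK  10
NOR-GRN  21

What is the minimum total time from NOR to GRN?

Compare a few routes:
NOR → GRN: 21 = 21
NOR → DOK → TOR → GRN: 2+10+12 = 24
NOR → DOK → GRN: 2+20 = 22
Cheapest is NOR → GRN at 21 min.

21 min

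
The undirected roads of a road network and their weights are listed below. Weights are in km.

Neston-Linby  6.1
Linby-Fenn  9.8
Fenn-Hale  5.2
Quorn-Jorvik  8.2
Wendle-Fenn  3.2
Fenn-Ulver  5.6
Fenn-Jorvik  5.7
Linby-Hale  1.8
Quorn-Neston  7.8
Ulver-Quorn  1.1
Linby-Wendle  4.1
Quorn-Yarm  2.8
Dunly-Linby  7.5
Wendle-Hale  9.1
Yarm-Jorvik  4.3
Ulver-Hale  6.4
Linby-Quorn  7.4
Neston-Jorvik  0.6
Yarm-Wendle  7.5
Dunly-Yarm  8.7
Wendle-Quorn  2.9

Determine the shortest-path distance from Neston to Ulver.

8.8 km

Enumerating some paths:
Neston - Quorn - Ulver: 7.8+1.1 = 8.9
Neston - Jorvik - Yarm - Quorn - Ulver: 0.6+4.3+2.8+1.1 = 8.8
The minimum is 8.8 km via Neston - Jorvik - Yarm - Quorn - Ulver.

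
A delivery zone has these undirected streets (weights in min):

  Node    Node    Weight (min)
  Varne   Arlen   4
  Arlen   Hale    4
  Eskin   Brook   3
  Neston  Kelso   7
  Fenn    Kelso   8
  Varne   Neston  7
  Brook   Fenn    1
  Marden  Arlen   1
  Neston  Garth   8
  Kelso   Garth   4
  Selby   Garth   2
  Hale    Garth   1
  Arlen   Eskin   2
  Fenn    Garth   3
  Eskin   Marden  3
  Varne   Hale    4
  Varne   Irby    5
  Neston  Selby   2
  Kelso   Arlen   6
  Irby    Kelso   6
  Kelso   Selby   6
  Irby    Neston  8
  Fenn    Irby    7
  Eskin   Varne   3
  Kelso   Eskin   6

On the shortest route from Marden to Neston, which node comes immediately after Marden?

Arlen

Candidate routes:
Marden - Arlen - Hale - Garth - Selby - Neston: 1+4+1+2+2 = 10
Marden - Eskin - Varne - Neston: 3+3+7 = 13
Marden - Arlen - Varne - Neston: 1+4+7 = 12
Marden - Arlen - Eskin - Varne - Neston: 1+2+3+7 = 13
Cheapest is Marden - Arlen - Hale - Garth - Selby - Neston at 10 min.
So from Marden the first move is to Arlen.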